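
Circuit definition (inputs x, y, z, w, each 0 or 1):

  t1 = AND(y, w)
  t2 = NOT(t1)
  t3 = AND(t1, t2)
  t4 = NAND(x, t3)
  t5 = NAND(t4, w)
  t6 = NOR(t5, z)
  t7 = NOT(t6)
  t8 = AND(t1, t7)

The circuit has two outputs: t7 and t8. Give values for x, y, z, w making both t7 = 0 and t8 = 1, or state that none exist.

Across all 16 input combinations, none give both t7 = 0 and t8 = 1.

no solution exists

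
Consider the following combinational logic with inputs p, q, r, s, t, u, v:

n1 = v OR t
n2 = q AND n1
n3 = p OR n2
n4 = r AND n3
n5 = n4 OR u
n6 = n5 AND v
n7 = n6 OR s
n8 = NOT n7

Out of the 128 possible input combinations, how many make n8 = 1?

42

n8 = NOT n7 must be 1, so n7 = 0.
n7 = n6 OR s must be 0, so both n6 = 0 and s = 0.
n6 = n5 AND v must be 0, so at least one of n5, v is 0.
Enumerating the 128 input combinations, 42 give n8 = 1 and 86 give n8 = 0.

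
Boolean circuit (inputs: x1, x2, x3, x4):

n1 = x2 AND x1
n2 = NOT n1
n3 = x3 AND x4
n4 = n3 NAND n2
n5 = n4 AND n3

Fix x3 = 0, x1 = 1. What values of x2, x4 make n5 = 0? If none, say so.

Check with x3 = 0, x1 = 1 and x2=0, x4=0:
n1 = x2 AND x1 = 0 AND 1 = 0
n2 = NOT n1 = NOT 0 = 1
n3 = x3 AND x4 = 0 AND 0 = 0
n4 = n3 NAND n2 = 0 NAND 1 = 1
n5 = n4 AND n3 = 1 AND 0 = 0
So n5 = 0.

x2=0, x4=0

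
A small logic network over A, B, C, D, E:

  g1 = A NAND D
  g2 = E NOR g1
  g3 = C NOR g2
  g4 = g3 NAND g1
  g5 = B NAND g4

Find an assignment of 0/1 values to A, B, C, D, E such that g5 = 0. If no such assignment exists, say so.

g5 = B NAND g4 must be 0, so both B = 1 and g4 = 1.
g4 = g3 NAND g1 must be 1, so at least one of g3, g1 is 0.
Check with A=0, B=1, C=1, D=0, E=0:
g1 = A NAND D = 0 NAND 0 = 1
g2 = E NOR g1 = 0 NOR 1 = 0
g3 = C NOR g2 = 1 NOR 0 = 0
g4 = g3 NAND g1 = 0 NAND 1 = 1
g5 = B NAND g4 = 1 NAND 1 = 0
So g5 = 0 as required.

A=0, B=1, C=1, D=0, E=0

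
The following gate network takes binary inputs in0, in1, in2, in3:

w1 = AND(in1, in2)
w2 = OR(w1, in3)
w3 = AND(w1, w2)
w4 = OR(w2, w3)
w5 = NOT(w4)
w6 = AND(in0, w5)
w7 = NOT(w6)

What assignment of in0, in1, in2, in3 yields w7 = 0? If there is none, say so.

in0=1, in1=0, in2=1, in3=0

w7 = NOT(w6) must be 0, so w6 = 1.
w6 = AND(in0, w5) must be 1, so both in0 = 1 and w5 = 1.
Check with in0=1, in1=0, in2=1, in3=0:
w1 = AND(in1, in2) = AND(0, 1) = 0
w2 = OR(w1, in3) = OR(0, 0) = 0
w3 = AND(w1, w2) = AND(0, 0) = 0
w4 = OR(w2, w3) = OR(0, 0) = 0
w5 = NOT(w4) = NOT 0 = 1
w6 = AND(in0, w5) = AND(1, 1) = 1
w7 = NOT(w6) = NOT 1 = 0
So w7 = 0 as required.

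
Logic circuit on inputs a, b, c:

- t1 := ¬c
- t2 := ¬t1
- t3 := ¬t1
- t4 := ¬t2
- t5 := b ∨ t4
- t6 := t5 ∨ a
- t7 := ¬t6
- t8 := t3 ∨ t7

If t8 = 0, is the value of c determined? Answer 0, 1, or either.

t8 = t3 ∨ t7 must be 0, so both t3 = 0 and t7 = 0.
Every assignment with t8 = 0 has c = 0; there are 4 such assignment(s).
  a=0, b=0, c=0
  a=0, b=1, c=0
  a=1, b=0, c=0
  a=1, b=1, c=0

0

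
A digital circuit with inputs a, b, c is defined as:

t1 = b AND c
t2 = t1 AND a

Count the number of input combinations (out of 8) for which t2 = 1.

t2 = t1 AND a must be 1, so both t1 = 1 and a = 1.
t1 = b AND c must be 1, so both b = 1 and c = 1.
Enumerating the 8 input combinations, 1 give t2 = 1 and 7 give t2 = 0.

1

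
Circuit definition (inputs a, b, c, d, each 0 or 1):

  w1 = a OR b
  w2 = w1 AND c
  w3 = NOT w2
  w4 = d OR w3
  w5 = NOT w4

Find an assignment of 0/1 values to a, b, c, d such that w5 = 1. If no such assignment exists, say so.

Check with a=1, b=1, c=1, d=0:
w1 = a OR b = 1 OR 1 = 1
w2 = w1 AND c = 1 AND 1 = 1
w3 = NOT w2 = NOT 1 = 0
w4 = d OR w3 = 0 OR 0 = 0
w5 = NOT w4 = NOT 0 = 1
So w5 = 1 as required.

a=1, b=1, c=1, d=0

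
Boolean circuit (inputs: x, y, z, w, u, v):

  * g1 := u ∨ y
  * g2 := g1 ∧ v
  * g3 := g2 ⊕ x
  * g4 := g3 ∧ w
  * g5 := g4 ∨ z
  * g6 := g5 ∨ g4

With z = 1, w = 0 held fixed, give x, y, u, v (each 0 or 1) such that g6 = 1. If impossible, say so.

Check with z = 1, w = 0 and x=0, y=0, u=0, v=0:
g1 = u ∨ y = 0 ∨ 0 = 0
g2 = g1 ∧ v = 0 ∧ 0 = 0
g3 = g2 ⊕ x = 0 ⊕ 0 = 0
g4 = g3 ∧ w = 0 ∧ 0 = 0
g5 = g4 ∨ z = 0 ∨ 1 = 1
g6 = g5 ∨ g4 = 1 ∨ 0 = 1
So g6 = 1.

x=0, y=0, u=0, v=0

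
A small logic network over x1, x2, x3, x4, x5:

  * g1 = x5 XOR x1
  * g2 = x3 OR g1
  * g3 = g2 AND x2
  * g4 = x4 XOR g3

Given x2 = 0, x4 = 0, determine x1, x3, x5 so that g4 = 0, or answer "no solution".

g4 = x4 XOR g3 must be 0, so x4 and g3 are equal.
Check with x2 = 0, x4 = 0 and x1=0, x3=1, x5=1:
g1 = x5 XOR x1 = 1 XOR 0 = 1
g2 = x3 OR g1 = 1 OR 1 = 1
g3 = g2 AND x2 = 1 AND 0 = 0
g4 = x4 XOR g3 = 0 XOR 0 = 0
So g4 = 0.

x1=0, x3=1, x5=1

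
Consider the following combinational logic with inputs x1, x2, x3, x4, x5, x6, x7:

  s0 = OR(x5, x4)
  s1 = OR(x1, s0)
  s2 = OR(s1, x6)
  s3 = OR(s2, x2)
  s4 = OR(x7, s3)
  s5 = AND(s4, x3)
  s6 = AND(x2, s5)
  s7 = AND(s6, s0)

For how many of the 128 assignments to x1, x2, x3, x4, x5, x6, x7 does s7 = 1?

s7 = AND(s6, s0) must be 1, so both s6 = 1 and s0 = 1.
s6 = AND(x2, s5) must be 1, so both x2 = 1 and s5 = 1.
Enumerating the 128 input combinations, 24 give s7 = 1 and 104 give s7 = 0.

24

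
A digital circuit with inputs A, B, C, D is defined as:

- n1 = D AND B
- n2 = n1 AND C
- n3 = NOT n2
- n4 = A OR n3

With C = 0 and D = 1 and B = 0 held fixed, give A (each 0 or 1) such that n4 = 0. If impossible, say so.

no solution exists

With C = 0 and D = 1 and B = 0 fixed, none of the 2 settings of A give n4 = 0.
For example, with A=1:
n1 = D AND B = 1 AND 0 = 0
n2 = n1 AND C = 0 AND 0 = 0
n3 = NOT n2 = NOT 0 = 1
n4 = A OR n3 = 1 OR 1 = 1
giving n4 = 1 ≠ 0.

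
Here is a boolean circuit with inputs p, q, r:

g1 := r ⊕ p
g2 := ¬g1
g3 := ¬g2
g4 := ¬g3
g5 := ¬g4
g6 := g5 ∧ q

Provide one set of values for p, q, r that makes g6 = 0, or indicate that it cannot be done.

g6 = g5 ∧ q must be 0, so at least one of g5, q is 0.
Check with p=1, q=0, r=0:
g1 = r ⊕ p = 0 ⊕ 1 = 1
g2 = ¬g1 = ¬1 = 0
g3 = ¬g2 = ¬0 = 1
g4 = ¬g3 = ¬1 = 0
g5 = ¬g4 = ¬0 = 1
g6 = g5 ∧ q = 1 ∧ 0 = 0
So g6 = 0 as required.

p=1, q=0, r=0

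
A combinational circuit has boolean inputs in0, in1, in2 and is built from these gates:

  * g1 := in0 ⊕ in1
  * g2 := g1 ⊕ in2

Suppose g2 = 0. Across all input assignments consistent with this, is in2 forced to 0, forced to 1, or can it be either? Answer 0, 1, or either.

Both values of in2 occur among assignments with g2 = 0:
  in2=0: in0=0, in1=0, in2=0
  in2=1: in0=0, in1=1, in2=1

either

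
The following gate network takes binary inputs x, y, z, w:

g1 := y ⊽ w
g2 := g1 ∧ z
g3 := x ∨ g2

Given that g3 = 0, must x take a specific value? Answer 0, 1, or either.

g3 = x ∨ g2 must be 0, so both x = 0 and g2 = 0.
Every assignment with g3 = 0 has x = 0; there are 7 such assignment(s).

0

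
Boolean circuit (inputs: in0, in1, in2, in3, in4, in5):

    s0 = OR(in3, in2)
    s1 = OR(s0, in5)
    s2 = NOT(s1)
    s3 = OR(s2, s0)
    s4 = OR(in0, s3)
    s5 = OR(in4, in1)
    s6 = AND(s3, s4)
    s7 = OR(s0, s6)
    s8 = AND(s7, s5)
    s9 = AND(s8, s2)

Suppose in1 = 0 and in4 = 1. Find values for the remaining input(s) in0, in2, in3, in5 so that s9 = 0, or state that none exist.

in0=0 in2=1 in3=1 in5=0

Check with in1 = 0 and in4 = 1 and in0=0, in2=1, in3=1, in5=0:
s0 = OR(in3, in2) = OR(1, 1) = 1
s1 = OR(s0, in5) = OR(1, 0) = 1
s2 = NOT(s1) = NOT 1 = 0
s3 = OR(s2, s0) = OR(0, 1) = 1
s4 = OR(in0, s3) = OR(0, 1) = 1
s5 = OR(in4, in1) = OR(1, 0) = 1
s6 = AND(s3, s4) = AND(1, 1) = 1
s7 = OR(s0, s6) = OR(1, 1) = 1
s8 = AND(s7, s5) = AND(1, 1) = 1
s9 = AND(s8, s2) = AND(1, 0) = 0
So s9 = 0.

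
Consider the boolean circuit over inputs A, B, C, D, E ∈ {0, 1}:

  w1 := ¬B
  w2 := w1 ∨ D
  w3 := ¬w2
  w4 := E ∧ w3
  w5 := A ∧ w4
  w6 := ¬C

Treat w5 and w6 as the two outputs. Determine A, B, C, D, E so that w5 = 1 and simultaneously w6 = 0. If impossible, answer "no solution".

Check with A=1 B=1 C=1 D=0 E=1:
w1 = ¬B = ¬1 = 0
w2 = w1 ∨ D = 0 ∨ 0 = 0
w3 = ¬w2 = ¬0 = 1
w4 = E ∧ w3 = 1 ∧ 1 = 1
w5 = A ∧ w4 = 1 ∧ 1 = 1
w6 = ¬C = ¬1 = 0
So w5 = 1 and w6 = 0.

A=1 B=1 C=1 D=0 E=1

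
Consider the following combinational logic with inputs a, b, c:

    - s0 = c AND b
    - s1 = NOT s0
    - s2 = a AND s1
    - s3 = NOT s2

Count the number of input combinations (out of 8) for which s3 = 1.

5

s3 = NOT s2 must be 1, so s2 = 0.
Satisfying assignments:
  a=0, b=0, c=0
  a=0, b=0, c=1
  a=0, b=1, c=0
  a=0, b=1, c=1
  a=1, b=1, c=1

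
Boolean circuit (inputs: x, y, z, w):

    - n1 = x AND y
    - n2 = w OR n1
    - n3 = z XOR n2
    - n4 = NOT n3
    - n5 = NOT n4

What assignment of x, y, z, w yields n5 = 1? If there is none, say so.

x=1, y=0, z=0, w=1

n5 = NOT n4 must be 1, so n4 = 0.
n4 = NOT n3 must be 0, so n3 = 1.
n3 = z XOR n2 must be 1, so z and n2 differ.
Check with x=1, y=0, z=0, w=1:
n1 = x AND y = 1 AND 0 = 0
n2 = w OR n1 = 1 OR 0 = 1
n3 = z XOR n2 = 0 XOR 1 = 1
n4 = NOT n3 = NOT 1 = 0
n5 = NOT n4 = NOT 0 = 1
So n5 = 1 as required.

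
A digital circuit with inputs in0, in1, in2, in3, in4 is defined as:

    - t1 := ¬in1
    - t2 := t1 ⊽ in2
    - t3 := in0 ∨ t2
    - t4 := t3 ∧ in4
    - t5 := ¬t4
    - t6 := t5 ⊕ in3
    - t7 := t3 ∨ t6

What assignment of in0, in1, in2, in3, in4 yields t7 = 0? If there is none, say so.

in0=0, in1=0, in2=0, in3=1, in4=1

t7 = t3 ∨ t6 must be 0, so both t3 = 0 and t6 = 0.
t3 = in0 ∨ t2 must be 0, so both in0 = 0 and t2 = 0.
Check with in0=0, in1=0, in2=0, in3=1, in4=1:
t1 = ¬in1 = ¬0 = 1
t2 = t1 ⊽ in2 = 1 ⊽ 0 = 0
t3 = in0 ∨ t2 = 0 ∨ 0 = 0
t4 = t3 ∧ in4 = 0 ∧ 1 = 0
t5 = ¬t4 = ¬0 = 1
t6 = t5 ⊕ in3 = 1 ⊕ 1 = 0
t7 = t3 ∨ t6 = 0 ∨ 0 = 0
So t7 = 0 as required.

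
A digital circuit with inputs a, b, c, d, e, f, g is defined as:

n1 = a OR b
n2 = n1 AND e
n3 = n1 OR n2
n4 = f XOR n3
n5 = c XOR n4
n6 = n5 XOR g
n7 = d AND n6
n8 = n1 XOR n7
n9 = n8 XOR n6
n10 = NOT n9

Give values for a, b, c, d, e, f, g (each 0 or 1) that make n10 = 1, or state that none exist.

n10 = NOT n9 must be 1, so n9 = 0.
n9 = n8 XOR n6 must be 0, so n8 and n6 are equal.
Check with a=0, b=0, c=1, d=0, e=0, f=0, g=1:
n1 = a OR b = 0 OR 0 = 0
n2 = n1 AND e = 0 AND 0 = 0
n3 = n1 OR n2 = 0 OR 0 = 0
n4 = f XOR n3 = 0 XOR 0 = 0
n5 = c XOR n4 = 1 XOR 0 = 1
n6 = n5 XOR g = 1 XOR 1 = 0
n7 = d AND n6 = 0 AND 0 = 0
n8 = n1 XOR n7 = 0 XOR 0 = 0
n9 = n8 XOR n6 = 0 XOR 0 = 0
n10 = NOT n9 = NOT 0 = 1
So n10 = 1 as required.

a=0, b=0, c=1, d=0, e=0, f=0, g=1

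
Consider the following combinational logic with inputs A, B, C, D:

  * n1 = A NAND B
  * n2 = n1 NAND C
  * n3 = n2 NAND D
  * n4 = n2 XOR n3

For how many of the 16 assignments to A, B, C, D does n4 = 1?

11

n4 = n2 XOR n3 must be 1, so n2 and n3 differ.
Enumerating the 16 input combinations, 11 give n4 = 1 and 5 give n4 = 0.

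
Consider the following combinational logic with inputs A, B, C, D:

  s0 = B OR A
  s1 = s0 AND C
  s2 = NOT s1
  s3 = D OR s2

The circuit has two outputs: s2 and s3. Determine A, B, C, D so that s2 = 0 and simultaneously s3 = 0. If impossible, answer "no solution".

Check with A=1, B=1, C=1, D=0:
s0 = B OR A = 1 OR 1 = 1
s1 = s0 AND C = 1 AND 1 = 1
s2 = NOT s1 = NOT 1 = 0
s3 = D OR s2 = 0 OR 0 = 0
So s2 = 0 and s3 = 0.

A=1, B=1, C=1, D=0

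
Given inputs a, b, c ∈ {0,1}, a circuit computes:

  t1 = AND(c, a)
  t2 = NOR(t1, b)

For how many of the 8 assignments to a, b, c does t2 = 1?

3

t2 = NOR(t1, b) must be 1, so both t1 = 0 and b = 0.
Satisfying assignments:
  a=0, b=0, c=0
  a=0, b=0, c=1
  a=1, b=0, c=0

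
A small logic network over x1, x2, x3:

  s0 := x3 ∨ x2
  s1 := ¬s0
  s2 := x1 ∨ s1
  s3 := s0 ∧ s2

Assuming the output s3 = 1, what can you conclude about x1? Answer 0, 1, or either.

s3 = s0 ∧ s2 must be 1, so both s0 = 1 and s2 = 1.
s0 = x3 ∨ x2 must be 1, so at least one of x3, x2 is 1.
Every assignment with s3 = 1 has x1 = 1; there are 3 such assignment(s).
  x1=1, x2=0, x3=1
  x1=1, x2=1, x3=0
  x1=1, x2=1, x3=1

1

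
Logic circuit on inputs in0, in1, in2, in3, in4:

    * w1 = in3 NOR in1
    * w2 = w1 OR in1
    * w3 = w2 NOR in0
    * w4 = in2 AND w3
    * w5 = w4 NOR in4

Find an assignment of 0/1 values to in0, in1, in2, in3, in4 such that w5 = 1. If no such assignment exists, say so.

w5 = w4 NOR in4 must be 1, so both w4 = 0 and in4 = 0.
w4 = in2 AND w3 must be 0, so at least one of in2, w3 is 0.
Check with in0=0, in1=1, in2=0, in3=1, in4=0:
w1 = in3 NOR in1 = 1 NOR 1 = 0
w2 = w1 OR in1 = 0 OR 1 = 1
w3 = w2 NOR in0 = 1 NOR 0 = 0
w4 = in2 AND w3 = 0 AND 0 = 0
w5 = w4 NOR in4 = 0 NOR 0 = 1
So w5 = 1 as required.

in0=0, in1=1, in2=0, in3=1, in4=0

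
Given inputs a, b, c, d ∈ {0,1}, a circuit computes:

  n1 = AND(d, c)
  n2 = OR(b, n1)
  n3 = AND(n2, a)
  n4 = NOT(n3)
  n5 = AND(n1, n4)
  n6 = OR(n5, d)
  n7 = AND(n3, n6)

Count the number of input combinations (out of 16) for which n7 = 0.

13

n7 = AND(n3, n6) must be 0, so at least one of n3, n6 is 0.
Enumerating the 16 input combinations, 13 give n7 = 0 and 3 give n7 = 1.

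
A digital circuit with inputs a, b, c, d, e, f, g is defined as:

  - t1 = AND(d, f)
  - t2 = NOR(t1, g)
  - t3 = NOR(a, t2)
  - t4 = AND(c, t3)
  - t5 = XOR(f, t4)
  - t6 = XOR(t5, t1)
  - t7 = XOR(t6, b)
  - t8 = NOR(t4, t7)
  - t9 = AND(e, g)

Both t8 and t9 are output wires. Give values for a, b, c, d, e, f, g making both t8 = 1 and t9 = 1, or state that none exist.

Check with a=0, b=0, c=0, d=1, e=1, f=1, g=1:
t1 = AND(d, f) = AND(1, 1) = 1
t2 = NOR(t1, g) = NOR(1, 1) = 0
t3 = NOR(a, t2) = NOR(0, 0) = 1
t4 = AND(c, t3) = AND(0, 1) = 0
t5 = XOR(f, t4) = XOR(1, 0) = 1
t6 = XOR(t5, t1) = XOR(1, 1) = 0
t7 = XOR(t6, b) = XOR(0, 0) = 0
t8 = NOR(t4, t7) = NOR(0, 0) = 1
t9 = AND(e, g) = AND(1, 1) = 1
So t8 = 1 and t9 = 1.

a=0, b=0, c=0, d=1, e=1, f=1, g=1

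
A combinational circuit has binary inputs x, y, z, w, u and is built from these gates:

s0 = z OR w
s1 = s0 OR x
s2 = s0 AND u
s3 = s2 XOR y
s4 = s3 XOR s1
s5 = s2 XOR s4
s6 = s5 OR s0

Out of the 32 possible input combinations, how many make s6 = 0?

s6 = s5 OR s0 must be 0, so both s5 = 0 and s0 = 0.
s5 = s2 XOR s4 must be 0, so s2 and s4 are equal.
s0 = z OR w must be 0, so both z = 0 and w = 0.
Satisfying assignments:
  x=0, y=0, z=0, w=0, u=0
  x=0, y=0, z=0, w=0, u=1
  x=1, y=1, z=0, w=0, u=0
  x=1, y=1, z=0, w=0, u=1

4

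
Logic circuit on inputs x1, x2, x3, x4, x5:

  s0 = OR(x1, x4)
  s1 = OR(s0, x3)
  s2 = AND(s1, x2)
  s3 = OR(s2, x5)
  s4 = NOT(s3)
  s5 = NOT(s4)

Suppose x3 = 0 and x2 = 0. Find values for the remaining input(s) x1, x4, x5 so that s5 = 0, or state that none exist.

Check with x3 = 0 and x2 = 0 and x1=0, x4=0, x5=0:
s0 = OR(x1, x4) = OR(0, 0) = 0
s1 = OR(s0, x3) = OR(0, 0) = 0
s2 = AND(s1, x2) = AND(0, 0) = 0
s3 = OR(s2, x5) = OR(0, 0) = 0
s4 = NOT(s3) = NOT 0 = 1
s5 = NOT(s4) = NOT 1 = 0
So s5 = 0.

x1=0, x4=0, x5=0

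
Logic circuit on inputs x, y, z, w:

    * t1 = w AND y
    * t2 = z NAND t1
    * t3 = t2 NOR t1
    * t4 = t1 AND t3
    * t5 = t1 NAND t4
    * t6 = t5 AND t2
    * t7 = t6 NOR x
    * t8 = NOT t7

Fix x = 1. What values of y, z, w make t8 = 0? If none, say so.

With x = 1 fixed, none of the 8 settings of y, z, w give t8 = 0.
For example, with y=0, z=0, w=0:
t1 = w AND y = 0 AND 0 = 0
t2 = z NAND t1 = 0 NAND 0 = 1
t3 = t2 NOR t1 = 1 NOR 0 = 0
t4 = t1 AND t3 = 0 AND 0 = 0
t5 = t1 NAND t4 = 0 NAND 0 = 1
t6 = t5 AND t2 = 1 AND 1 = 1
t7 = t6 NOR x = 1 NOR 1 = 0
t8 = NOT t7 = NOT 0 = 1
giving t8 = 1 ≠ 0.

no solution exists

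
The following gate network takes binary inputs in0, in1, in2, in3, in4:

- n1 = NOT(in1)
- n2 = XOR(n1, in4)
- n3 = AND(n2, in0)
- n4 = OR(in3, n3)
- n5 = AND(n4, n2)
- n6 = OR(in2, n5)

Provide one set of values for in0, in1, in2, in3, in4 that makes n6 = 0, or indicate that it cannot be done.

in0=0 in1=1 in2=0 in3=1 in4=0

n6 = OR(in2, n5) must be 0, so both in2 = 0 and n5 = 0.
Check with in0=0 in1=1 in2=0 in3=1 in4=0:
n1 = NOT(in1) = NOT 1 = 0
n2 = XOR(n1, in4) = XOR(0, 0) = 0
n3 = AND(n2, in0) = AND(0, 0) = 0
n4 = OR(in3, n3) = OR(1, 0) = 1
n5 = AND(n4, n2) = AND(1, 0) = 0
n6 = OR(in2, n5) = OR(0, 0) = 0
So n6 = 0 as required.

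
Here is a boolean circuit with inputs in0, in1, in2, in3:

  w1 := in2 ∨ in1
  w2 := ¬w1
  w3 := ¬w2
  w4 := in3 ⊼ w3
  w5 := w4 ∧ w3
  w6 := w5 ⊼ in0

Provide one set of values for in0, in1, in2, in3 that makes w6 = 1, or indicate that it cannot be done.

w6 = w5 ⊼ in0 must be 1, so at least one of w5, in0 is 0.
Check with in0=0, in1=0, in2=1, in3=0:
w1 = in2 ∨ in1 = 1 ∨ 0 = 1
w2 = ¬w1 = ¬1 = 0
w3 = ¬w2 = ¬0 = 1
w4 = in3 ⊼ w3 = 0 ⊼ 1 = 1
w5 = w4 ∧ w3 = 1 ∧ 1 = 1
w6 = w5 ⊼ in0 = 1 ⊼ 0 = 1
So w6 = 1 as required.

in0=0, in1=0, in2=1, in3=0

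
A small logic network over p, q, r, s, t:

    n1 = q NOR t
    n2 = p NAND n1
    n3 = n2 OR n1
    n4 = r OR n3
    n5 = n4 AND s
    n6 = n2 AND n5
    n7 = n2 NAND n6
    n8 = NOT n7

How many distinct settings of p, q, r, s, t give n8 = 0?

n8 = NOT n7 must be 0, so n7 = 1.
n7 = n2 NAND n6 must be 1, so at least one of n2, n6 is 0.
Enumerating the 32 input combinations, 18 give n8 = 0 and 14 give n8 = 1.

18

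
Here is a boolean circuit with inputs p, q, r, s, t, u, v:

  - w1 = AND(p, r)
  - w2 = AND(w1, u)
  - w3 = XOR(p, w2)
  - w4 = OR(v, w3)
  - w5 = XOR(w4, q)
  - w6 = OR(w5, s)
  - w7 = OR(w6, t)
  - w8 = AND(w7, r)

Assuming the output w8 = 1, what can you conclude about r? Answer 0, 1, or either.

w8 = AND(w7, r) must be 1, so both w7 = 1 and r = 1.
w7 = OR(w6, t) must be 1, so at least one of w6, t is 1.
Every assignment with w8 = 1 has r = 1; there are 56 such assignment(s).

1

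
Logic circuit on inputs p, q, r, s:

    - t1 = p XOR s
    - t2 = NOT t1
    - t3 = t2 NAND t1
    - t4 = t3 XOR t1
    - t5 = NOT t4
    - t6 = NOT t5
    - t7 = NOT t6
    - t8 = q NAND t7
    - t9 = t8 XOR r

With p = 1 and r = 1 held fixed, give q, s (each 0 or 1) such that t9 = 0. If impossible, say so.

q=1 s=1

t9 = t8 XOR r must be 0, so t8 and r are equal.
Check with p = 1 and r = 1 and q=1, s=1:
t1 = p XOR s = 1 XOR 1 = 0
t2 = NOT t1 = NOT 0 = 1
t3 = t2 NAND t1 = 1 NAND 0 = 1
t4 = t3 XOR t1 = 1 XOR 0 = 1
t5 = NOT t4 = NOT 1 = 0
t6 = NOT t5 = NOT 0 = 1
t7 = NOT t6 = NOT 1 = 0
t8 = q NAND t7 = 1 NAND 0 = 1
t9 = t8 XOR r = 1 XOR 1 = 0
So t9 = 0.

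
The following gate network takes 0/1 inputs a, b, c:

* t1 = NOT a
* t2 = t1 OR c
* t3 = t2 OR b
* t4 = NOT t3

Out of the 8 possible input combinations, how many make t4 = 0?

t4 = NOT t3 must be 0, so t3 = 1.
t3 = t2 OR b must be 1, so at least one of t2, b is 1.
Enumerating the 8 input combinations, 7 give t4 = 0 and 1 give t4 = 1.

7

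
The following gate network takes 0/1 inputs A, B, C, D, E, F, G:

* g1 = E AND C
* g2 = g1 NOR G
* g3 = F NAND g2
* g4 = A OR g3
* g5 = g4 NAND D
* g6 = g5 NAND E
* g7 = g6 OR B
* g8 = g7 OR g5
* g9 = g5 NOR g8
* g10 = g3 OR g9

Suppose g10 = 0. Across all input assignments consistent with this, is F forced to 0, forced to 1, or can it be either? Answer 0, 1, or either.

g10 = g3 OR g9 must be 0, so both g3 = 0 and g9 = 0.
g3 = F NAND g2 must be 0, so both F = 1 and g2 = 1.
g9 = g5 NOR g8 must be 0, so at least one of g5, g8 is 1.
Every assignment with g10 = 0 has F = 1; there are 24 such assignment(s).

1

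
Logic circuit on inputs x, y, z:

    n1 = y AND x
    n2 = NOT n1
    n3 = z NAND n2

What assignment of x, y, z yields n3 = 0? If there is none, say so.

x=0, y=1, z=1

n3 = z NAND n2 must be 0, so both z = 1 and n2 = 1.
n2 = NOT n1 must be 1, so n1 = 0.
Check with x=0, y=1, z=1:
n1 = y AND x = 1 AND 0 = 0
n2 = NOT n1 = NOT 0 = 1
n3 = z NAND n2 = 1 NAND 1 = 0
So n3 = 0 as required.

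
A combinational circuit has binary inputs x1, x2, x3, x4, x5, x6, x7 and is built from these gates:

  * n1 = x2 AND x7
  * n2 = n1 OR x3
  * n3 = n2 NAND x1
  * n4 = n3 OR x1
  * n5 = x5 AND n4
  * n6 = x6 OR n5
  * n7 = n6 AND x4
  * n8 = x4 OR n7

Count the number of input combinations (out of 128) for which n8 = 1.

n8 = x4 OR n7 must be 1, so at least one of x4, n7 is 1.
Enumerating the 128 input combinations, 64 give n8 = 1 and 64 give n8 = 0.

64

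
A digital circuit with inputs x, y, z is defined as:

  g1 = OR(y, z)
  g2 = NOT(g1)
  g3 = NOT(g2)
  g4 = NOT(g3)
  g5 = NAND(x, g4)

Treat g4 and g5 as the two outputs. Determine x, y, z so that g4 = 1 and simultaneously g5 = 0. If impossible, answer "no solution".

x=1 y=0 z=0

Check with x=1 y=0 z=0:
g1 = OR(y, z) = OR(0, 0) = 0
g2 = NOT(g1) = NOT 0 = 1
g3 = NOT(g2) = NOT 1 = 0
g4 = NOT(g3) = NOT 0 = 1
g5 = NAND(x, g4) = NAND(1, 1) = 0
So g4 = 1 and g5 = 0.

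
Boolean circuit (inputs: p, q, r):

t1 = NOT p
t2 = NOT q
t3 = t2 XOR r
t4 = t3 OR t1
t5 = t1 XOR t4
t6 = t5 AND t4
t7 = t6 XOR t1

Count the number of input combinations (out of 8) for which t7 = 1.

t7 = t6 XOR t1 must be 1, so t6 and t1 differ.
Satisfying assignments:
  p=0, q=0, r=0
  p=0, q=0, r=1
  p=0, q=1, r=0
  p=0, q=1, r=1
  p=1, q=0, r=0
  p=1, q=1, r=1

6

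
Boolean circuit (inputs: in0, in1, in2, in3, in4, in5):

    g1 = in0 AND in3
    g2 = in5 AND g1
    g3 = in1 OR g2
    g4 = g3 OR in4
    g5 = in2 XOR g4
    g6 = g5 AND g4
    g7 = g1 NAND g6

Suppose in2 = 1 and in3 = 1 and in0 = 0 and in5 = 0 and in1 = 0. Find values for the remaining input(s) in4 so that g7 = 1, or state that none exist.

Check with in2 = 1 and in3 = 1 and in0 = 0 and in5 = 0 and in1 = 0 and in4=1:
g1 = in0 AND in3 = 0 AND 1 = 0
g2 = in5 AND g1 = 0 AND 0 = 0
g3 = in1 OR g2 = 0 OR 0 = 0
g4 = g3 OR in4 = 0 OR 1 = 1
g5 = in2 XOR g4 = 1 XOR 1 = 0
g6 = g5 AND g4 = 0 AND 1 = 0
g7 = g1 NAND g6 = 0 NAND 0 = 1
So g7 = 1.

in4=1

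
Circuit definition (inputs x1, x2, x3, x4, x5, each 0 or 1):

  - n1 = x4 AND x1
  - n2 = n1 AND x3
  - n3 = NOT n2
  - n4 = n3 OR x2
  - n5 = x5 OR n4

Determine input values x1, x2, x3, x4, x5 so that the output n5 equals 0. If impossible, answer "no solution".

Check with x1=1, x2=0, x3=1, x4=1, x5=0:
n1 = x4 AND x1 = 1 AND 1 = 1
n2 = n1 AND x3 = 1 AND 1 = 1
n3 = NOT n2 = NOT 1 = 0
n4 = n3 OR x2 = 0 OR 0 = 0
n5 = x5 OR n4 = 0 OR 0 = 0
So n5 = 0 as required.

x1=1, x2=0, x3=1, x4=1, x5=0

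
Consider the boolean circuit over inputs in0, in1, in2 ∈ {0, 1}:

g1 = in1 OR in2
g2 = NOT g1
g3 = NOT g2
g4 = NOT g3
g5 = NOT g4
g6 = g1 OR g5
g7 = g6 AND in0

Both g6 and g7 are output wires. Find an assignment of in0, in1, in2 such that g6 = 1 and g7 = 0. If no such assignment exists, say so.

in0=0, in1=1, in2=1

Check with in0=0, in1=1, in2=1:
g1 = in1 OR in2 = 1 OR 1 = 1
g2 = NOT g1 = NOT 1 = 0
g3 = NOT g2 = NOT 0 = 1
g4 = NOT g3 = NOT 1 = 0
g5 = NOT g4 = NOT 0 = 1
g6 = g1 OR g5 = 1 OR 1 = 1
g7 = g6 AND in0 = 1 AND 0 = 0
So g6 = 1 and g7 = 0.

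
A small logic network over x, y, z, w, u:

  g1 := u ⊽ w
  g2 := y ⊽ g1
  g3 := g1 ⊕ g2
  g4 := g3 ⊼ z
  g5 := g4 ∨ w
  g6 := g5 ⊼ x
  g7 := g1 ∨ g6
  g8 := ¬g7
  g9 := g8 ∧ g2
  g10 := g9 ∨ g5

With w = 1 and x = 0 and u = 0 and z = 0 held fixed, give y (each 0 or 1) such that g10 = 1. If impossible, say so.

y=1

g10 = g9 ∨ g5 must be 1, so at least one of g9, g5 is 1.
Check with w = 1 and x = 0 and u = 0 and z = 0 and y=1:
g1 = u ⊽ w = 0 ⊽ 1 = 0
g2 = y ⊽ g1 = 1 ⊽ 0 = 0
g3 = g1 ⊕ g2 = 0 ⊕ 0 = 0
g4 = g3 ⊼ z = 0 ⊼ 0 = 1
g5 = g4 ∨ w = 1 ∨ 1 = 1
g6 = g5 ⊼ x = 1 ⊼ 0 = 1
g7 = g1 ∨ g6 = 0 ∨ 1 = 1
g8 = ¬g7 = ¬1 = 0
g9 = g8 ∧ g2 = 0 ∧ 0 = 0
g10 = g9 ∨ g5 = 0 ∨ 1 = 1
So g10 = 1.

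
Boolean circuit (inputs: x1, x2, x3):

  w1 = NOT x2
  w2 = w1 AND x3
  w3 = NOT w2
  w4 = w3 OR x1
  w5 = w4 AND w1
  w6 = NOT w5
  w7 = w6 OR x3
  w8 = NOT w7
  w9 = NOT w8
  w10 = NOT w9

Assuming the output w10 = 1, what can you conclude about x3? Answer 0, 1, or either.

w10 = NOT w9 must be 1, so w9 = 0.
w9 = NOT w8 must be 0, so w8 = 1.
Every assignment with w10 = 1 has x3 = 0; there are 2 such assignment(s).
  x1=0, x2=0, x3=0
  x1=1, x2=0, x3=0

0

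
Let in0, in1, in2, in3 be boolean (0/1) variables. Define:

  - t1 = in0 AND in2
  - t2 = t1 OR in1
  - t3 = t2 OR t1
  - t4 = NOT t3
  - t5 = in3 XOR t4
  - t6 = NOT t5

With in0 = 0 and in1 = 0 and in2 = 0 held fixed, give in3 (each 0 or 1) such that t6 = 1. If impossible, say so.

in3=1

Check with in0 = 0 and in1 = 0 and in2 = 0 and in3=1:
t1 = in0 AND in2 = 0 AND 0 = 0
t2 = t1 OR in1 = 0 OR 0 = 0
t3 = t2 OR t1 = 0 OR 0 = 0
t4 = NOT t3 = NOT 0 = 1
t5 = in3 XOR t4 = 1 XOR 1 = 0
t6 = NOT t5 = NOT 0 = 1
So t6 = 1.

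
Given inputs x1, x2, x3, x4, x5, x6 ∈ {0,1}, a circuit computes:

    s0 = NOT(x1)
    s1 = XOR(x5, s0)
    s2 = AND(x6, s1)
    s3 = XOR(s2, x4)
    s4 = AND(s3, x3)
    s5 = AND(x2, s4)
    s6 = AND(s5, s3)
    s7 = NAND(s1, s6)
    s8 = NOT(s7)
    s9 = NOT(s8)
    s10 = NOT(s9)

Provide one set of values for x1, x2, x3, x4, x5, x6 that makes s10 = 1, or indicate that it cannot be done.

Check with x1=1, x2=1, x3=1, x4=1, x5=1, x6=0:
s0 = NOT(x1) = NOT 1 = 0
s1 = XOR(x5, s0) = XOR(1, 0) = 1
s2 = AND(x6, s1) = AND(0, 1) = 0
s3 = XOR(s2, x4) = XOR(0, 1) = 1
s4 = AND(s3, x3) = AND(1, 1) = 1
s5 = AND(x2, s4) = AND(1, 1) = 1
s6 = AND(s5, s3) = AND(1, 1) = 1
s7 = NAND(s1, s6) = NAND(1, 1) = 0
s8 = NOT(s7) = NOT 0 = 1
s9 = NOT(s8) = NOT 1 = 0
s10 = NOT(s9) = NOT 0 = 1
So s10 = 1 as required.

x1=1, x2=1, x3=1, x4=1, x5=1, x6=0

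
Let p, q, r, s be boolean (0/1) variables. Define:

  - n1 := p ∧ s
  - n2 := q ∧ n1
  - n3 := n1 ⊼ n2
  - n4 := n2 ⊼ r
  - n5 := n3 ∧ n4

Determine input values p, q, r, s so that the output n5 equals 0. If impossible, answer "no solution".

p=1, q=1, r=0, s=1

n5 = n3 ∧ n4 must be 0, so at least one of n3, n4 is 0.
Check with p=1, q=1, r=0, s=1:
n1 = p ∧ s = 1 ∧ 1 = 1
n2 = q ∧ n1 = 1 ∧ 1 = 1
n3 = n1 ⊼ n2 = 1 ⊼ 1 = 0
n4 = n2 ⊼ r = 1 ⊼ 0 = 1
n5 = n3 ∧ n4 = 0 ∧ 1 = 0
So n5 = 0 as required.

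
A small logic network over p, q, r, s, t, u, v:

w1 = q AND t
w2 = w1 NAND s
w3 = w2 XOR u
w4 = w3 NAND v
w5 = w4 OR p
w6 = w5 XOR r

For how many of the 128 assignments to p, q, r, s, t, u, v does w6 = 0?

64

w6 = w5 XOR r must be 0, so w5 and r are equal.
Enumerating the 128 input combinations, 64 give w6 = 0 and 64 give w6 = 1.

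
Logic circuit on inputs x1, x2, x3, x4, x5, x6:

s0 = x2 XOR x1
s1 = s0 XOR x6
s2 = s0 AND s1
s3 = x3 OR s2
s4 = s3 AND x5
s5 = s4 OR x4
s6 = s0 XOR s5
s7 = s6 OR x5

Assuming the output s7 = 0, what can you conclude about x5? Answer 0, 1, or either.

0

s7 = s6 OR x5 must be 0, so both s6 = 0 and x5 = 0.
Every assignment with s7 = 0 has x5 = 0; there are 16 such assignment(s).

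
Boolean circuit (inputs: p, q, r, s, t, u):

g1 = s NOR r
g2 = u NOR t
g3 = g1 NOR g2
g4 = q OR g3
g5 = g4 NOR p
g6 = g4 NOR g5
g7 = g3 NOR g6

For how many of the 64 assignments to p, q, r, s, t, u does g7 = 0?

g7 = g3 NOR g6 must be 0, so at least one of g3, g6 is 1.
Enumerating the 64 input combinations, 43 give g7 = 0 and 21 give g7 = 1.

43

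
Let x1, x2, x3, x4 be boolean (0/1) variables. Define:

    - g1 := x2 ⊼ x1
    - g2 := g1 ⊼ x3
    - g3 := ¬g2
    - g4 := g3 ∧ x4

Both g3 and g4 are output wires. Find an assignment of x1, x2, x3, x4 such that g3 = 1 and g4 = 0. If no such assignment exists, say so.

Check with x1=1, x2=0, x3=1, x4=0:
g1 = x2 ⊼ x1 = 0 ⊼ 1 = 1
g2 = g1 ⊼ x3 = 1 ⊼ 1 = 0
g3 = ¬g2 = ¬0 = 1
g4 = g3 ∧ x4 = 1 ∧ 0 = 0
So g3 = 1 and g4 = 0.

x1=1, x2=0, x3=1, x4=0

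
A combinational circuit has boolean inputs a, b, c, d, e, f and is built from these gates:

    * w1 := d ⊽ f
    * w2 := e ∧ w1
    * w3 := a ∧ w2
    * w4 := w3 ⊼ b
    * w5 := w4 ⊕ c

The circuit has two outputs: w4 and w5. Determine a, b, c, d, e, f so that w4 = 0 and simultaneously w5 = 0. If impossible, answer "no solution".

Check with a=1, b=1, c=0, d=0, e=1, f=0:
w1 = d ⊽ f = 0 ⊽ 0 = 1
w2 = e ∧ w1 = 1 ∧ 1 = 1
w3 = a ∧ w2 = 1 ∧ 1 = 1
w4 = w3 ⊼ b = 1 ⊼ 1 = 0
w5 = w4 ⊕ c = 0 ⊕ 0 = 0
So w4 = 0 and w5 = 0.

a=1, b=1, c=0, d=0, e=1, f=0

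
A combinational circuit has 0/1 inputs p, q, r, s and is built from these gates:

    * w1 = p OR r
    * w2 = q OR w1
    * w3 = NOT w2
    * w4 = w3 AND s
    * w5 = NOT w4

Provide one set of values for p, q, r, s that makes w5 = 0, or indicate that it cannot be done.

p=0, q=0, r=0, s=1

w5 = NOT w4 must be 0, so w4 = 1.
w4 = w3 AND s must be 1, so both w3 = 1 and s = 1.
Check with p=0, q=0, r=0, s=1:
w1 = p OR r = 0 OR 0 = 0
w2 = q OR w1 = 0 OR 0 = 0
w3 = NOT w2 = NOT 0 = 1
w4 = w3 AND s = 1 AND 1 = 1
w5 = NOT w4 = NOT 1 = 0
So w5 = 0 as required.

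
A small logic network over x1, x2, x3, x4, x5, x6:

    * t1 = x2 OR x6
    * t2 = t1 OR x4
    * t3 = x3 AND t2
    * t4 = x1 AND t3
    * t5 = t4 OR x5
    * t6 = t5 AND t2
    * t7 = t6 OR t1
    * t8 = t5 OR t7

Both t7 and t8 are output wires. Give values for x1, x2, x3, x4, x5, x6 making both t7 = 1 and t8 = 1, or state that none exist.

Check with x1=1, x2=1, x3=1, x4=0, x5=1, x6=1:
t1 = x2 OR x6 = 1 OR 1 = 1
t2 = t1 OR x4 = 1 OR 0 = 1
t3 = x3 AND t2 = 1 AND 1 = 1
t4 = x1 AND t3 = 1 AND 1 = 1
t5 = t4 OR x5 = 1 OR 1 = 1
t6 = t5 AND t2 = 1 AND 1 = 1
t7 = t6 OR t1 = 1 OR 1 = 1
t8 = t5 OR t7 = 1 OR 1 = 1
So t7 = 1 and t8 = 1.

x1=1, x2=1, x3=1, x4=0, x5=1, x6=1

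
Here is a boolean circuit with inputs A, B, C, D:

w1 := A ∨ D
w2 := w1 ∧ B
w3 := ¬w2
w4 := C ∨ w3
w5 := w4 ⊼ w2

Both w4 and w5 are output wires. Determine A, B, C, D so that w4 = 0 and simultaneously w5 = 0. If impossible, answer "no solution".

Across all 16 input combinations, none give both w4 = 0 and w5 = 0.

no solution exists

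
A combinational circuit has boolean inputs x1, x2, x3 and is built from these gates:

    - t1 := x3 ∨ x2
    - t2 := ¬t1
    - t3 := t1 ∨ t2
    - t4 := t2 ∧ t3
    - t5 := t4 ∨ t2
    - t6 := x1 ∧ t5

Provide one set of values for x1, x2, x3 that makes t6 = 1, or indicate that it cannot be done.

Check with x1=1 x2=0 x3=0:
t1 = x3 ∨ x2 = 0 ∨ 0 = 0
t2 = ¬t1 = ¬0 = 1
t3 = t1 ∨ t2 = 0 ∨ 1 = 1
t4 = t2 ∧ t3 = 1 ∧ 1 = 1
t5 = t4 ∨ t2 = 1 ∨ 1 = 1
t6 = x1 ∧ t5 = 1 ∧ 1 = 1
So t6 = 1 as required.

x1=1 x2=0 x3=0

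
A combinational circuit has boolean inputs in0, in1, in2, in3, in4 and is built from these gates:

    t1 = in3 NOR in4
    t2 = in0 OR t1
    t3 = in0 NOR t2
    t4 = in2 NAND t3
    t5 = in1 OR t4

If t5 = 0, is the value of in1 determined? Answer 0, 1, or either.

0

t5 = in1 OR t4 must be 0, so both in1 = 0 and t4 = 0.
t4 = in2 NAND t3 must be 0, so both in2 = 1 and t3 = 1.
Every assignment with t5 = 0 has in1 = 0; there are 3 such assignment(s).
  in0=0, in1=0, in2=1, in3=0, in4=1
  in0=0, in1=0, in2=1, in3=1, in4=0
  in0=0, in1=0, in2=1, in3=1, in4=1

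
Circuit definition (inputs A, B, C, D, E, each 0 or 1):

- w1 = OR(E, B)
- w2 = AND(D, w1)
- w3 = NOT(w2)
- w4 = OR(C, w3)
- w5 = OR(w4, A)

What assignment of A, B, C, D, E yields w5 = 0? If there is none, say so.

A=0, B=1, C=0, D=1, E=0

w5 = OR(w4, A) must be 0, so both w4 = 0 and A = 0.
w4 = OR(C, w3) must be 0, so both C = 0 and w3 = 0.
Check with A=0, B=1, C=0, D=1, E=0:
w1 = OR(E, B) = OR(0, 1) = 1
w2 = AND(D, w1) = AND(1, 1) = 1
w3 = NOT(w2) = NOT 1 = 0
w4 = OR(C, w3) = OR(0, 0) = 0
w5 = OR(w4, A) = OR(0, 0) = 0
So w5 = 0 as required.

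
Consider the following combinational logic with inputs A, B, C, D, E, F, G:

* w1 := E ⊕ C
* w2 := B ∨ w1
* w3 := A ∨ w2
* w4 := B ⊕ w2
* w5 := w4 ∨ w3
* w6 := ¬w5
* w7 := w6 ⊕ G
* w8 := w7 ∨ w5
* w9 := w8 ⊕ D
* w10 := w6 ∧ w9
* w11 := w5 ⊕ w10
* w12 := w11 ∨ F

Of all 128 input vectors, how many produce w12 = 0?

4

w12 = w11 ∨ F must be 0, so both w11 = 0 and F = 0.
w11 = w5 ⊕ w10 must be 0, so w5 and w10 are equal.
Satisfying assignments:
  A=0, B=0, C=0, D=0, E=0, F=0, G=1
  A=0, B=0, C=0, D=1, E=0, F=0, G=0
  A=0, B=0, C=1, D=0, E=1, F=0, G=1
  A=0, B=0, C=1, D=1, E=1, F=0, G=0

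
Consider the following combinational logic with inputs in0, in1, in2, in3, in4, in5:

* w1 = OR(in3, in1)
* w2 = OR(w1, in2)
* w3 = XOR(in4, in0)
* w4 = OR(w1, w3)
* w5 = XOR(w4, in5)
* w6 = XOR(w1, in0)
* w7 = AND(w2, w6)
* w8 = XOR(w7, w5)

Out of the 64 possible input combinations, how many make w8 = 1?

w8 = XOR(w7, w5) must be 1, so w7 and w5 differ.
Enumerating the 64 input combinations, 32 give w8 = 1 and 32 give w8 = 0.

32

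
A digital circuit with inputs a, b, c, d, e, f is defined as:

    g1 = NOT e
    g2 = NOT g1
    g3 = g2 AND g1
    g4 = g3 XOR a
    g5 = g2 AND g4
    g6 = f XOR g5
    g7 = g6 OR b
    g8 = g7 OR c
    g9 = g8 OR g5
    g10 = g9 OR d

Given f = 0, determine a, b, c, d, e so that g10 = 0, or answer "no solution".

a=0, b=0, c=0, d=0, e=1

g10 = g9 OR d must be 0, so both g9 = 0 and d = 0.
g9 = g8 OR g5 must be 0, so both g8 = 0 and g5 = 0.
Check with f = 0 and a=0, b=0, c=0, d=0, e=1:
g1 = NOT e = NOT 1 = 0
g2 = NOT g1 = NOT 0 = 1
g3 = g2 AND g1 = 1 AND 0 = 0
g4 = g3 XOR a = 0 XOR 0 = 0
g5 = g2 AND g4 = 1 AND 0 = 0
g6 = f XOR g5 = 0 XOR 0 = 0
g7 = g6 OR b = 0 OR 0 = 0
g8 = g7 OR c = 0 OR 0 = 0
g9 = g8 OR g5 = 0 OR 0 = 0
g10 = g9 OR d = 0 OR 0 = 0
So g10 = 0.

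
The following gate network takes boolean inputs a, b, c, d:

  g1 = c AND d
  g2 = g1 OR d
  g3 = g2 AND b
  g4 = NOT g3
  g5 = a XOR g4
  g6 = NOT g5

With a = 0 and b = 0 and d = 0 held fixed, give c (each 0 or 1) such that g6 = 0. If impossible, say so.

Check with a = 0 and b = 0 and d = 0 and c=0:
g1 = c AND d = 0 AND 0 = 0
g2 = g1 OR d = 0 OR 0 = 0
g3 = g2 AND b = 0 AND 0 = 0
g4 = NOT g3 = NOT 0 = 1
g5 = a XOR g4 = 0 XOR 1 = 1
g6 = NOT g5 = NOT 1 = 0
So g6 = 0.

c=0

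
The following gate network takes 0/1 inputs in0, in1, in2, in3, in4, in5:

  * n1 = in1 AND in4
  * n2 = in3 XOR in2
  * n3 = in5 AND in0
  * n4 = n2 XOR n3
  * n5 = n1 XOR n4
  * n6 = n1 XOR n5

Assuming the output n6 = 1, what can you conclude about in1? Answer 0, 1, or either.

either

Both values of in1 occur among assignments with n6 = 1:
  in1=0: in0=0, in1=0, in2=0, in3=1, in4=0, in5=0
  in1=1: in0=0, in1=1, in2=0, in3=1, in4=0, in5=0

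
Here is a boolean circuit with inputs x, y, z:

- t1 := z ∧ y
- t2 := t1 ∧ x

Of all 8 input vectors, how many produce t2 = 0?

7

t2 = t1 ∧ x must be 0, so at least one of t1, x is 0.
Enumerating the 8 input combinations, 7 give t2 = 0 and 1 give t2 = 1.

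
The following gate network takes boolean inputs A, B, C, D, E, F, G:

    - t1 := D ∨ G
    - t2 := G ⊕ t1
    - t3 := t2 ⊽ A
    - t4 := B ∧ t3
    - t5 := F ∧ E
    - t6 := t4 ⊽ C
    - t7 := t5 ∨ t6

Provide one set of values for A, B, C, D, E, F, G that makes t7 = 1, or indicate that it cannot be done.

t7 = t5 ∨ t6 must be 1, so at least one of t5, t6 is 1.
Check with A=0 B=0 C=0 D=0 E=0 F=1 G=0:
t1 = D ∨ G = 0 ∨ 0 = 0
t2 = G ⊕ t1 = 0 ⊕ 0 = 0
t3 = t2 ⊽ A = 0 ⊽ 0 = 1
t4 = B ∧ t3 = 0 ∧ 1 = 0
t5 = F ∧ E = 1 ∧ 0 = 0
t6 = t4 ⊽ C = 0 ⊽ 0 = 1
t7 = t5 ∨ t6 = 0 ∨ 1 = 1
So t7 = 1 as required.

A=0 B=0 C=0 D=0 E=0 F=1 G=0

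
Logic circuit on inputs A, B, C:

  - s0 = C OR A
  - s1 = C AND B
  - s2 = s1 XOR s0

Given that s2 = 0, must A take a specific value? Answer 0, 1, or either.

either

Both values of A occur among assignments with s2 = 0:
  A=0: A=0, B=0, C=0
  A=1: A=1, B=1, C=1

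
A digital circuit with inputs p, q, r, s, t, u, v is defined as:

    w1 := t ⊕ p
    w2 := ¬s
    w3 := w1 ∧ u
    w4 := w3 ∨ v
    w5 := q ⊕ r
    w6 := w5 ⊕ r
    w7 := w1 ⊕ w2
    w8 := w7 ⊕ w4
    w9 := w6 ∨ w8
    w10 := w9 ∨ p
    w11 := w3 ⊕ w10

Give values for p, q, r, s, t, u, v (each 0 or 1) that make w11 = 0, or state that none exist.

p=1 q=0 r=0 s=1 t=0 u=1 v=1

w11 = w3 ⊕ w10 must be 0, so w3 and w10 are equal.
Check with p=1 q=0 r=0 s=1 t=0 u=1 v=1:
w1 = t ⊕ p = 0 ⊕ 1 = 1
w2 = ¬s = ¬1 = 0
w3 = w1 ∧ u = 1 ∧ 1 = 1
w4 = w3 ∨ v = 1 ∨ 1 = 1
w5 = q ⊕ r = 0 ⊕ 0 = 0
w6 = w5 ⊕ r = 0 ⊕ 0 = 0
w7 = w1 ⊕ w2 = 1 ⊕ 0 = 1
w8 = w7 ⊕ w4 = 1 ⊕ 1 = 0
w9 = w6 ∨ w8 = 0 ∨ 0 = 0
w10 = w9 ∨ p = 0 ∨ 1 = 1
w11 = w3 ⊕ w10 = 1 ⊕ 1 = 0
So w11 = 0 as required.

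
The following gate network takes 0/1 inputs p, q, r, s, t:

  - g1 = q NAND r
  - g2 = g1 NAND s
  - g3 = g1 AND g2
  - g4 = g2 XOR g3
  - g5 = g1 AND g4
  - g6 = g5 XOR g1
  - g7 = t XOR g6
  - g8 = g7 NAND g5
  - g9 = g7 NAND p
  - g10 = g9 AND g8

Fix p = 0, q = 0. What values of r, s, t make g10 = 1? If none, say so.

r=1, s=1, t=0

g10 = g9 AND g8 must be 1, so both g9 = 1 and g8 = 1.
Check with p = 0, q = 0 and r=1, s=1, t=0:
g1 = q NAND r = 0 NAND 1 = 1
g2 = g1 NAND s = 1 NAND 1 = 0
g3 = g1 AND g2 = 1 AND 0 = 0
g4 = g2 XOR g3 = 0 XOR 0 = 0
g5 = g1 AND g4 = 1 AND 0 = 0
g6 = g5 XOR g1 = 0 XOR 1 = 1
g7 = t XOR g6 = 0 XOR 1 = 1
g8 = g7 NAND g5 = 1 NAND 0 = 1
g9 = g7 NAND p = 1 NAND 0 = 1
g10 = g9 AND g8 = 1 AND 1 = 1
So g10 = 1.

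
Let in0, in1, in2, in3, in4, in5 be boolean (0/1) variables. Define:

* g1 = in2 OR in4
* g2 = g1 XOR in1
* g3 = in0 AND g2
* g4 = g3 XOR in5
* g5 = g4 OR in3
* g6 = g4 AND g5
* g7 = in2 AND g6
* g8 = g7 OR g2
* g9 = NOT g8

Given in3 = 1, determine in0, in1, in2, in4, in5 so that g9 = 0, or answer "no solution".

in0=1, in1=0, in2=1, in4=0, in5=1

Check with in3 = 1 and in0=1, in1=0, in2=1, in4=0, in5=1:
g1 = in2 OR in4 = 1 OR 0 = 1
g2 = g1 XOR in1 = 1 XOR 0 = 1
g3 = in0 AND g2 = 1 AND 1 = 1
g4 = g3 XOR in5 = 1 XOR 1 = 0
g5 = g4 OR in3 = 0 OR 1 = 1
g6 = g4 AND g5 = 0 AND 1 = 0
g7 = in2 AND g6 = 1 AND 0 = 0
g8 = g7 OR g2 = 0 OR 1 = 1
g9 = NOT g8 = NOT 1 = 0
So g9 = 0.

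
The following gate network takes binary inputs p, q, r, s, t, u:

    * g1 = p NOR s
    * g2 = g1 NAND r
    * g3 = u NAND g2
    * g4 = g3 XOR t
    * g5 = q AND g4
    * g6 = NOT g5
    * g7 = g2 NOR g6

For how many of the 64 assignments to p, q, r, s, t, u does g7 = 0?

62

g7 = g2 NOR g6 must be 0, so at least one of g2, g6 is 1.
Enumerating the 64 input combinations, 62 give g7 = 0 and 2 give g7 = 1.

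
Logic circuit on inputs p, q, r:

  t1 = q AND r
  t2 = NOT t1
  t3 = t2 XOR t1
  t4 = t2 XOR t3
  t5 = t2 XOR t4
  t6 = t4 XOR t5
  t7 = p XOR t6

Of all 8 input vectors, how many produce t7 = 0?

t7 = p XOR t6 must be 0, so p and t6 are equal.
Satisfying assignments:
  p=0, q=1, r=1
  p=1, q=0, r=0
  p=1, q=0, r=1
  p=1, q=1, r=0

4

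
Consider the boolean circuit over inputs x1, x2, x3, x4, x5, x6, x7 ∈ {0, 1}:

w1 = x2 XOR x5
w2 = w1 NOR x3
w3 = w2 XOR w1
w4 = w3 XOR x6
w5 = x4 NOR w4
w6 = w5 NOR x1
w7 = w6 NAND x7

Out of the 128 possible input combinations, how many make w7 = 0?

w7 = w6 NAND x7 must be 0, so both w6 = 1 and x7 = 1.
Enumerating the 128 input combinations, 24 give w7 = 0 and 104 give w7 = 1.

24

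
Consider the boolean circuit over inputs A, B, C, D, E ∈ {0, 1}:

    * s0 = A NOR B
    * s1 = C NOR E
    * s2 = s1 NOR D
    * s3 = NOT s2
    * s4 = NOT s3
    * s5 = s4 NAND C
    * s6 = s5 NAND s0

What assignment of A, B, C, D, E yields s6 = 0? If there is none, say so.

Check with A=0, B=0, C=0, D=1, E=0:
s0 = A NOR B = 0 NOR 0 = 1
s1 = C NOR E = 0 NOR 0 = 1
s2 = s1 NOR D = 1 NOR 1 = 0
s3 = NOT s2 = NOT 0 = 1
s4 = NOT s3 = NOT 1 = 0
s5 = s4 NAND C = 0 NAND 0 = 1
s6 = s5 NAND s0 = 1 NAND 1 = 0
So s6 = 0 as required.

A=0, B=0, C=0, D=1, E=0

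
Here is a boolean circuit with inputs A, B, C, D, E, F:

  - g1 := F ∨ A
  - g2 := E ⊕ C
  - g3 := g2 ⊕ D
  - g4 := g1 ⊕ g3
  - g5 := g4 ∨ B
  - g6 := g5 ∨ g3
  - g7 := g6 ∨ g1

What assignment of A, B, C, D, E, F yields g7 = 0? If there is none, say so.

A=0 B=0 C=1 D=0 E=1 F=0

Check with A=0 B=0 C=1 D=0 E=1 F=0:
g1 = F ∨ A = 0 ∨ 0 = 0
g2 = E ⊕ C = 1 ⊕ 1 = 0
g3 = g2 ⊕ D = 0 ⊕ 0 = 0
g4 = g1 ⊕ g3 = 0 ⊕ 0 = 0
g5 = g4 ∨ B = 0 ∨ 0 = 0
g6 = g5 ∨ g3 = 0 ∨ 0 = 0
g7 = g6 ∨ g1 = 0 ∨ 0 = 0
So g7 = 0 as required.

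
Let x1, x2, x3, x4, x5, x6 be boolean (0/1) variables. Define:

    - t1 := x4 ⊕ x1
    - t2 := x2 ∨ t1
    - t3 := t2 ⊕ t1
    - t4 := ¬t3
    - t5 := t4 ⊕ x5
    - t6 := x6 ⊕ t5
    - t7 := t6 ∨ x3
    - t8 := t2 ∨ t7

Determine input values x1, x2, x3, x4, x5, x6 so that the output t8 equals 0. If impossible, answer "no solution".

x1=1 x2=0 x3=0 x4=1 x5=1 x6=0

t8 = t2 ∨ t7 must be 0, so both t2 = 0 and t7 = 0.
t2 = x2 ∨ t1 must be 0, so both x2 = 0 and t1 = 0.
Check with x1=1 x2=0 x3=0 x4=1 x5=1 x6=0:
t1 = x4 ⊕ x1 = 1 ⊕ 1 = 0
t2 = x2 ∨ t1 = 0 ∨ 0 = 0
t3 = t2 ⊕ t1 = 0 ⊕ 0 = 0
t4 = ¬t3 = ¬0 = 1
t5 = t4 ⊕ x5 = 1 ⊕ 1 = 0
t6 = x6 ⊕ t5 = 0 ⊕ 0 = 0
t7 = t6 ∨ x3 = 0 ∨ 0 = 0
t8 = t2 ∨ t7 = 0 ∨ 0 = 0
So t8 = 0 as required.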